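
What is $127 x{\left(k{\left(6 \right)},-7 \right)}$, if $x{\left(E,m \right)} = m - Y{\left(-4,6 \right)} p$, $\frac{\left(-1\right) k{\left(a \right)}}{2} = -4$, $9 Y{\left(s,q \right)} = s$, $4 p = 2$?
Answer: $- \frac{7747}{9} \approx -860.78$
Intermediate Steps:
$p = \frac{1}{2}$ ($p = \frac{1}{4} \cdot 2 = \frac{1}{2} \approx 0.5$)
$Y{\left(s,q \right)} = \frac{s}{9}$
$k{\left(a \right)} = 8$ ($k{\left(a \right)} = \left(-2\right) \left(-4\right) = 8$)
$x{\left(E,m \right)} = \frac{2}{9} + m$ ($x{\left(E,m \right)} = m - \frac{1}{9} \left(-4\right) \frac{1}{2} = m - \left(- \frac{4}{9}\right) \frac{1}{2} = m - - \frac{2}{9} = m + \frac{2}{9} = \frac{2}{9} + m$)
$127 x{\left(k{\left(6 \right)},-7 \right)} = 127 \left(\frac{2}{9} - 7\right) = 127 \left(- \frac{61}{9}\right) = - \frac{7747}{9}$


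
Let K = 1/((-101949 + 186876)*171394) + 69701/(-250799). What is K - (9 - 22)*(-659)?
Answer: -31275917108861807893/3650624786112162 ≈ -8567.3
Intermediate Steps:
K = -1014566238916039/3650624786112162 (K = (1/171394)/84927 + 69701*(-1/250799) = (1/84927)*(1/171394) - 69701/250799 = 1/14555978238 - 69701/250799 = -1014566238916039/3650624786112162 ≈ -0.27792)
K - (9 - 22)*(-659) = -1014566238916039/3650624786112162 - (9 - 22)*(-659) = -1014566238916039/3650624786112162 - (-13)*(-659) = -1014566238916039/3650624786112162 - 1*8567 = -1014566238916039/3650624786112162 - 8567 = -31275917108861807893/3650624786112162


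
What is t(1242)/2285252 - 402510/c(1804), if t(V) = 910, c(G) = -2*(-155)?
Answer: -45991825021/35421406 ≈ -1298.4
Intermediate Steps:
c(G) = 310
t(1242)/2285252 - 402510/c(1804) = 910/2285252 - 402510/310 = 910*(1/2285252) - 402510*1/310 = 455/1142626 - 40251/31 = -45991825021/35421406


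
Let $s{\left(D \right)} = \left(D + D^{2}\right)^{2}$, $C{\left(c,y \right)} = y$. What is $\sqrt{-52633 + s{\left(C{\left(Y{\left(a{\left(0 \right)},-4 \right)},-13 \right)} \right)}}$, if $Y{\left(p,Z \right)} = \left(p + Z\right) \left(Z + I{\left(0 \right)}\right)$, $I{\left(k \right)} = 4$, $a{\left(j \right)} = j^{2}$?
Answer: $i \sqrt{28297} \approx 168.22 i$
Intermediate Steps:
$Y{\left(p,Z \right)} = \left(4 + Z\right) \left(Z + p\right)$ ($Y{\left(p,Z \right)} = \left(p + Z\right) \left(Z + 4\right) = \left(Z + p\right) \left(4 + Z\right) = \left(4 + Z\right) \left(Z + p\right)$)
$\sqrt{-52633 + s{\left(C{\left(Y{\left(a{\left(0 \right)},-4 \right)},-13 \right)} \right)}} = \sqrt{-52633 + \left(-13\right)^{2} \left(1 - 13\right)^{2}} = \sqrt{-52633 + 169 \left(-12\right)^{2}} = \sqrt{-52633 + 169 \cdot 144} = \sqrt{-52633 + 24336} = \sqrt{-28297} = i \sqrt{28297}$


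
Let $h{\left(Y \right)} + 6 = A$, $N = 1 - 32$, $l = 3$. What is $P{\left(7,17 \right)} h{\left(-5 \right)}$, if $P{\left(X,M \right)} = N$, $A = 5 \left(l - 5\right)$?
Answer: $496$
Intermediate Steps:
$N = -31$
$A = -10$ ($A = 5 \left(3 - 5\right) = 5 \left(-2\right) = -10$)
$P{\left(X,M \right)} = -31$
$h{\left(Y \right)} = -16$ ($h{\left(Y \right)} = -6 - 10 = -16$)
$P{\left(7,17 \right)} h{\left(-5 \right)} = \left(-31\right) \left(-16\right) = 496$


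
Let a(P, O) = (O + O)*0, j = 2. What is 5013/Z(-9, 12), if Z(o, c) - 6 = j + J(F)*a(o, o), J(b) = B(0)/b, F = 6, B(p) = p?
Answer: 5013/8 ≈ 626.63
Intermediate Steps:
J(b) = 0 (J(b) = 0/b = 0)
a(P, O) = 0 (a(P, O) = (2*O)*0 = 0)
Z(o, c) = 8 (Z(o, c) = 6 + (2 + 0*0) = 6 + (2 + 0) = 6 + 2 = 8)
5013/Z(-9, 12) = 5013/8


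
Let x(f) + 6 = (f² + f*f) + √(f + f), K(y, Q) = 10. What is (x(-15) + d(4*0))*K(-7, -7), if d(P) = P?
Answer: 4440 + 10*I*√30 ≈ 4440.0 + 54.772*I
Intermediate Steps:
x(f) = -6 + 2*f² + √2*√f (x(f) = -6 + ((f² + f*f) + √(f + f)) = -6 + ((f² + f²) + √(2*f)) = -6 + (2*f² + √2*√f) = -6 + 2*f² + √2*√f)
(x(-15) + d(4*0))*K(-7, -7) = ((-6 + 2*(-15)² + √2*√(-15)) + 4*0)*10 = ((-6 + 2*225 + √2*(I*√15)) + 0)*10 = ((-6 + 450 + I*√30) + 0)*10 = ((444 + I*√30) + 0)*10 = (444 + I*√30)*10 = 4440 + 10*I*√30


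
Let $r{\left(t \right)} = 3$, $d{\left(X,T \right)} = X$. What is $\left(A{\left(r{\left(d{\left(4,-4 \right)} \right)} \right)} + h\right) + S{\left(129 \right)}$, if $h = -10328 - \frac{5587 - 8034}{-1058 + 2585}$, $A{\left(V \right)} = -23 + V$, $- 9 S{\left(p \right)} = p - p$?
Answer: $- \frac{15798949}{1527} \approx -10346.0$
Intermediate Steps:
$S{\left(p \right)} = 0$ ($S{\left(p \right)} = - \frac{p - p}{9} = \left(- \frac{1}{9}\right) 0 = 0$)
$h = - \frac{15768409}{1527}$ ($h = -10328 - - \frac{2447}{1527} = -10328 + \frac{2447}{1527} = - \frac{15768409}{1527} \approx -10326.0$)
$\left(A{\left(r{\left(d{\left(4,-4 \right)} \right)} \right)} + h\right) + S{\left(129 \right)} = \left(\left(-23 + 3\right) - \frac{15768409}{1527}\right) + 0 = \left(-20 - \frac{15768409}{1527}\right) + 0 = - \frac{15798949}{1527} + 0 = - \frac{15798949}{1527}$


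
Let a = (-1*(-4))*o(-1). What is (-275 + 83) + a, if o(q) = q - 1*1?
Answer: -200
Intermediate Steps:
o(q) = -1 + q (o(q) = q - 1 = -1 + q)
a = -8 (a = (-1*(-4))*(-1 - 1) = 4*(-2) = -8)
(-275 + 83) + a = (-275 + 83) - 8 = -192 - 8 = -200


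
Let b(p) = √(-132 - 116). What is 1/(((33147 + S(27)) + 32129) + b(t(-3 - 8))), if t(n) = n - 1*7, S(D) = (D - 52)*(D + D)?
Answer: 31963/2043266862 - I*√62/2043266862 ≈ 1.5643e-5 - 3.8536e-9*I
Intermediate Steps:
S(D) = 2*D*(-52 + D) (S(D) = (-52 + D)*(2*D) = 2*D*(-52 + D))
t(n) = -7 + n (t(n) = n - 7 = -7 + n)
b(p) = 2*I*√62 (b(p) = √(-248) = 2*I*√62)
1/(((33147 + S(27)) + 32129) + b(t(-3 - 8))) = 1/(((33147 + 2*27*(-52 + 27)) + 32129) + 2*I*√62) = 1/(((33147 + 2*27*(-25)) + 32129) + 2*I*√62) = 1/(((33147 - 1350) + 32129) + 2*I*√62) = 1/((31797 + 32129) + 2*I*√62) = 1/(63926 + 2*I*√62)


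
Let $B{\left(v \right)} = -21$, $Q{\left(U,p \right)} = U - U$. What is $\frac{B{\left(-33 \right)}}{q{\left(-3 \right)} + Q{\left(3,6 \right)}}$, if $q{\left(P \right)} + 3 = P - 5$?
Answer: $\frac{21}{11} \approx 1.9091$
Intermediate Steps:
$Q{\left(U,p \right)} = 0$
$q{\left(P \right)} = -8 + P$ ($q{\left(P \right)} = -3 + \left(P - 5\right) = -3 + \left(-5 + P\right) = -8 + P$)
$\frac{B{\left(-33 \right)}}{q{\left(-3 \right)} + Q{\left(3,6 \right)}} = - \frac{21}{\left(-8 - 3\right) + 0} = - \frac{21}{-11 + 0} = - \frac{21}{-11} = \left(-21\right) \left(- \frac{1}{11}\right) = \frac{21}{11}$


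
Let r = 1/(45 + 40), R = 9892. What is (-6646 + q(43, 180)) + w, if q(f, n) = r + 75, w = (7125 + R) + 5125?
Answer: 1323536/85 ≈ 15571.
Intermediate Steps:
w = 22142 (w = (7125 + 9892) + 5125 = 17017 + 5125 = 22142)
r = 1/85 ≈ 0.011765
q(f, n) = 6376/85 (q(f, n) = 1/85 + 75 = 6376/85)
(-6646 + q(43, 180)) + w = (-6646 + 6376/85) + 22142 = -558534/85 + 22142 = 1323536/85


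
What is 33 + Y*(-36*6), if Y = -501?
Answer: 108249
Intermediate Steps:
33 + Y*(-36*6) = 33 - (-18036)*6 = 33 - 501*(-216) = 33 + 108216 = 108249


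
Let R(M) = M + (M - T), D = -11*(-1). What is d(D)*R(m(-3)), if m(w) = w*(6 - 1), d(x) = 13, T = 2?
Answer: -416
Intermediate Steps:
D = 11
m(w) = 5*w (m(w) = w*5 = 5*w)
R(M) = -2 + 2*M (R(M) = M + (M - 1*2) = M + (M - 2) = M + (-2 + M) = -2 + 2*M)
d(D)*R(m(-3)) = 13*(-2 + 2*(5*(-3))) = 13*(-2 + 2*(-15)) = 13*(-2 - 30) = 13*(-32) = -416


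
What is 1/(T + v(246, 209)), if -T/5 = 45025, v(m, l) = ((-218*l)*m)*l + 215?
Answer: -1/2342749578 ≈ -4.2685e-10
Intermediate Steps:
v(m, l) = 215 - 218*m*l**2 (v(m, l) = (-218*l*m)*l + 215 = -218*m*l**2 + 215 = 215 - 218*m*l**2)
T = -225125 (T = -5*45025 = -225125)
1/(T + v(246, 209)) = 1/(-225125 + (215 - 218*246*209**2)) = 1/(-225125 + (215 - 218*246*43681)) = 1/(-225125 + (215 - 2342524668)) = 1/(-225125 - 2342524453) = 1/(-2342749578) = -1/2342749578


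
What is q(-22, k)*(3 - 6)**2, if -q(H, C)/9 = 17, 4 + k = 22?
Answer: -1377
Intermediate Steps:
k = 18 (k = -4 + 22 = 18)
q(H, C) = -153 (q(H, C) = -9*17 = -153)
q(-22, k)*(3 - 6)**2 = -153*(3 - 6)**2 = -153*(-3)**2 = -153*9 = -1377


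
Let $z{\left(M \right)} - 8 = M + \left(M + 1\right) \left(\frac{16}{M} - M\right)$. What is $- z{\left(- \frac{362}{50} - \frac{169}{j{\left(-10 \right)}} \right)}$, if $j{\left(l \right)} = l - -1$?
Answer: $\frac{3539653684}{32855625} \approx 107.73$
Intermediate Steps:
$j{\left(l \right)} = 1 + l$ ($j{\left(l \right)} = l + 1 = 1 + l$)
$z{\left(M \right)} = 8 + M + \left(1 + M\right) \left(- M + \frac{16}{M}\right)$ ($z{\left(M \right)} = 8 + \left(M + \left(M + 1\right) \left(\frac{16}{M} - M\right)\right) = 8 + \left(M + \left(1 + M\right) \left(- M + \frac{16}{M}\right)\right) = 8 + M + \left(1 + M\right) \left(- M + \frac{16}{M}\right)$)
$- z{\left(- \frac{362}{50} - \frac{169}{j{\left(-10 \right)}} \right)} = - (24 - \left(- \frac{362}{50} - \frac{169}{1 - 10}\right)^{2} + \frac{16}{- \frac{362}{50} - \frac{169}{1 - 10}}) = - (24 - \left(\left(-362\right) \frac{1}{50} - \frac{169}{-9}\right)^{2} + \frac{16}{\left(-362\right) \frac{1}{50} - \frac{169}{-9}}) = - (24 - \left(- \frac{181}{25} - - \frac{169}{9}\right)^{2} + \frac{16}{- \frac{181}{25} - - \frac{169}{9}}) = - (24 - \left(- \frac{181}{25} + \frac{169}{9}\right)^{2} + \frac{16}{- \frac{181}{25} + \frac{169}{9}}) = - (24 - \left(\frac{2596}{225}\right)^{2} + \frac{16}{\frac{2596}{225}}) = - (24 - \frac{6739216}{50625} + 16 \cdot \frac{225}{2596}) = - (24 - \frac{6739216}{50625} + \frac{900}{649}) = \left(-1\right) \left(- \frac{3539653684}{32855625}\right) = \frac{3539653684}{32855625}$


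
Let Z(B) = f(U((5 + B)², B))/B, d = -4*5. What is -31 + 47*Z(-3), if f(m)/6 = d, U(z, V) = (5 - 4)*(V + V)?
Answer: 1849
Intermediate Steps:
d = -20
U(z, V) = 2*V (U(z, V) = 1*(2*V) = 2*V)
f(m) = -120 (f(m) = 6*(-20) = -120)
Z(B) = -120/B
-31 + 47*Z(-3) = -31 + 47*(-120/(-3)) = -31 + 47*(-120*(-⅓)) = -31 + 47*40 = -31 + 1880 = 1849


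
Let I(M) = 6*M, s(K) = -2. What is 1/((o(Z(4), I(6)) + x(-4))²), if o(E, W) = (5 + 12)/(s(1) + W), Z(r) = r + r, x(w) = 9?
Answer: 4/361 ≈ 0.011080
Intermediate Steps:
Z(r) = 2*r
o(E, W) = 17/(-2 + W) (o(E, W) = (5 + 12)/(-2 + W) = 17/(-2 + W))
1/((o(Z(4), I(6)) + x(-4))²) = 1/((17/(-2 + 6*6) + 9)²) = 1/((17/(-2 + 36) + 9)²) = 1/((17/34 + 9)²) = 1/((17*(1/34) + 9)²) = 1/((½ + 9)²) = 1/((19/2)²) = 1/(361/4) = 4/361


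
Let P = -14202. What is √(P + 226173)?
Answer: √211971 ≈ 460.40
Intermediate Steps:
√(P + 226173) = √(-14202 + 226173) = √211971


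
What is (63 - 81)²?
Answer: 324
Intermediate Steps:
(63 - 81)² = (-18)² = 324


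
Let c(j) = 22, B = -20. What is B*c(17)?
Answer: -440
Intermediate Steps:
B*c(17) = -20*22 = -440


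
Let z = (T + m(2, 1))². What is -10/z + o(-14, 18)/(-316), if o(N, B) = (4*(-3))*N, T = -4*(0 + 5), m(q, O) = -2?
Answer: -10559/19118 ≈ -0.55231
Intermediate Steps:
T = -20 (T = -4*5 = -20)
o(N, B) = -12*N
z = 484 (z = (-20 - 2)² = (-22)² = 484)
-10/z + o(-14, 18)/(-316) = -10/484 - 12*(-14)/(-316) = -10*1/484 + 168*(-1/316) = -5/242 - 42/79 = -10559/19118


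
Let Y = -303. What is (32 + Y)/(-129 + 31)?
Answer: 271/98 ≈ 2.7653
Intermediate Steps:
(32 + Y)/(-129 + 31) = (32 - 303)/(-129 + 31) = -271/(-98) = -271*(-1/98) = 271/98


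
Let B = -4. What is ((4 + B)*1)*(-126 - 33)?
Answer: 0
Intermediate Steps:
((4 + B)*1)*(-126 - 33) = ((4 - 4)*1)*(-126 - 33) = (0*1)*(-159) = 0*(-159) = 0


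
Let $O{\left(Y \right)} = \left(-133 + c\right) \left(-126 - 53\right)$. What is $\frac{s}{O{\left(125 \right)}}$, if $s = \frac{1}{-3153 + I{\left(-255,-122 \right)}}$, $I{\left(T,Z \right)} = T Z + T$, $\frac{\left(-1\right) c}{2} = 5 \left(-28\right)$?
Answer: $- \frac{1}{728922726} \approx -1.3719 \cdot 10^{-9}$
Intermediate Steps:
$c = 280$ ($c = - 2 \cdot 5 \left(-28\right) = \left(-2\right) \left(-140\right) = 280$)
$I{\left(T,Z \right)} = T + T Z$
$O{\left(Y \right)} = -26313$ ($O{\left(Y \right)} = \left(-133 + 280\right) \left(-126 - 53\right) = 147 \left(-179\right) = -26313$)
$s = \frac{1}{27702}$ ($s = \frac{1}{-3153 - 255 \left(1 - 122\right)} = \frac{1}{-3153 - -30855} = \frac{1}{-3153 + 30855} = \frac{1}{27702} \approx 3.6098 \cdot 10^{-5}$)
$\frac{s}{O{\left(125 \right)}} = \frac{1}{27702 \left(-26313\right)} = \frac{1}{27702} \left(- \frac{1}{26313}\right) = - \frac{1}{728922726}$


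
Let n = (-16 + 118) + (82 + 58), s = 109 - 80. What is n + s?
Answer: 271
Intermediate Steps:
s = 29
n = 242 (n = 102 + 140 = 242)
n + s = 242 + 29 = 271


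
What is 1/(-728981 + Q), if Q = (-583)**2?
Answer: -1/389092 ≈ -2.5701e-6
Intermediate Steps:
Q = 339889
1/(-728981 + Q) = 1/(-728981 + 339889) = 1/(-389092) = -1/389092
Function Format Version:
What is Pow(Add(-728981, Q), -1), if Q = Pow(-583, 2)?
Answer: Rational(-1, 389092) ≈ -2.5701e-6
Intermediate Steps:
Q = 339889
Pow(Add(-728981, Q), -1) = Pow(Add(-728981, 339889), -1) = Pow(-389092, -1) = Rational(-1, 389092)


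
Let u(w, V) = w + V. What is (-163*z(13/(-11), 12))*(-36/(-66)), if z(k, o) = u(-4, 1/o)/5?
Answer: 7661/110 ≈ 69.646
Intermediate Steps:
u(w, V) = V + w
z(k, o) = -⅘ + 1/(5*o) (z(k, o) = (1/o - 4)/5 = (-4 + 1/o)*(⅕) = -⅘ + 1/(5*o))
(-163*z(13/(-11), 12))*(-36/(-66)) = (-163*(1 - 4*12)/(5*12))*(-36/(-66)) = (-163*(1 - 48)/(5*12))*(-36*(-1/66)) = -163*(-47)/(5*12)*(6/11) = -163*(-47/60)*(6/11) = (7661/60)*(6/11) = 7661/110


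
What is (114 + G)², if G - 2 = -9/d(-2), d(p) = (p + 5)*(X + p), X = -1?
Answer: 13689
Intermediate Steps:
d(p) = (-1 + p)*(5 + p) (d(p) = (p + 5)*(-1 + p) = (5 + p)*(-1 + p) = (-1 + p)*(5 + p))
G = 3 (G = 2 - 9/(-5 + (-2)² + 4*(-2)) = 2 - 9/(-5 + 4 - 8) = 2 - 9/(-9) = 2 - ⅑*(-9) = 2 + 1 = 3)
(114 + G)² = (114 + 3)² = 117² = 13689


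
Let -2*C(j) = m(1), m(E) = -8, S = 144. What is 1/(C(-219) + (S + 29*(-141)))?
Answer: -1/3941 ≈ -0.00025374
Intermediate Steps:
C(j) = 4 (C(j) = -½*(-8) = 4)
1/(C(-219) + (S + 29*(-141))) = 1/(4 + (144 + 29*(-141))) = 1/(4 + (144 - 4089)) = 1/(4 - 3945) = 1/(-3941) = -1/3941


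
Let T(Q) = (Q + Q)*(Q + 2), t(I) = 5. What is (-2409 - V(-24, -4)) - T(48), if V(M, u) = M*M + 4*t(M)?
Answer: -7805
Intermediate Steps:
T(Q) = 2*Q*(2 + Q) (T(Q) = (2*Q)*(2 + Q) = 2*Q*(2 + Q))
V(M, u) = 20 + M² (V(M, u) = M*M + 4*5 = M² + 20 = 20 + M²)
(-2409 - V(-24, -4)) - T(48) = (-2409 - (20 + (-24)²)) - 2*48*(2 + 48) = (-2409 - (20 + 576)) - 2*48*50 = (-2409 - 1*596) - 1*4800 = (-2409 - 596) - 4800 = -3005 - 4800 = -7805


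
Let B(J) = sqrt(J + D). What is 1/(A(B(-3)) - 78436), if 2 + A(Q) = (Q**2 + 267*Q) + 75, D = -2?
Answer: -78368/6141899869 - 267*I*sqrt(5)/6141899869 ≈ -1.276e-5 - 9.7206e-8*I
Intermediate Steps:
B(J) = sqrt(-2 + J) (B(J) = sqrt(J - 2) = sqrt(-2 + J))
A(Q) = 73 + Q**2 + 267*Q (A(Q) = -2 + ((Q**2 + 267*Q) + 75) = -2 + (75 + Q**2 + 267*Q) = 73 + Q**2 + 267*Q)
1/(A(B(-3)) - 78436) = 1/((73 + (sqrt(-2 - 3))**2 + 267*sqrt(-2 - 3)) - 78436) = 1/((73 + (sqrt(-5))**2 + 267*sqrt(-5)) - 78436) = 1/((73 + (I*sqrt(5))**2 + 267*(I*sqrt(5))) - 78436) = 1/((73 - 5 + 267*I*sqrt(5)) - 78436) = 1/((68 + 267*I*sqrt(5)) - 78436) = 1/(-78368 + 267*I*sqrt(5))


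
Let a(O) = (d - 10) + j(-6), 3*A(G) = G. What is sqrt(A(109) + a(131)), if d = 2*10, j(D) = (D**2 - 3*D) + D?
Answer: sqrt(849)/3 ≈ 9.7125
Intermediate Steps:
j(D) = D**2 - 2*D
d = 20
A(G) = G/3
a(O) = 58 (a(O) = (20 - 10) - 6*(-2 - 6) = 10 - 6*(-8) = 10 + 48 = 58)
sqrt(A(109) + a(131)) = sqrt((1/3)*109 + 58) = sqrt(109/3 + 58) = sqrt(283/3) = sqrt(849)/3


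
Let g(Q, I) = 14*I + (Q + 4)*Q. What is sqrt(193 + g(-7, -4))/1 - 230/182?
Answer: -115/91 + sqrt(158) ≈ 11.306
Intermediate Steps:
g(Q, I) = 14*I + Q*(4 + Q) (g(Q, I) = 14*I + (4 + Q)*Q = 14*I + Q*(4 + Q))
sqrt(193 + g(-7, -4))/1 - 230/182 = sqrt(193 + ((-7)**2 + 4*(-7) + 14*(-4)))/1 - 230/182 = sqrt(193 + (49 - 28 - 56))*1 - 230*1/182 = sqrt(193 - 35)*1 - 115/91 = sqrt(158)*1 - 115/91 = sqrt(158) - 115/91 = -115/91 + sqrt(158)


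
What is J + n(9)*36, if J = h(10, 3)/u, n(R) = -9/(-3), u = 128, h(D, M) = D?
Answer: 6917/64 ≈ 108.08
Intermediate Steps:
n(R) = 3 (n(R) = -9*(-⅓) = 3)
J = 5/64 (J = 10/128 = 10*(1/128) = 5/64 ≈ 0.078125)
J + n(9)*36 = 5/64 + 3*36 = 5/64 + 108 = 6917/64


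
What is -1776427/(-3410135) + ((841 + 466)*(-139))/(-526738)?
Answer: 1555241060981/1796247689630 ≈ 0.86583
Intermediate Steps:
-1776427/(-3410135) + ((841 + 466)*(-139))/(-526738) = -1776427*(-1/3410135) + (1307*(-139))*(-1/526738) = 1776427/3410135 - 181673*(-1/526738) = 1776427/3410135 + 181673/526738 = 1555241060981/1796247689630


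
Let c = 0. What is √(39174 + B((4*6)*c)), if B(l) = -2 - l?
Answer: 2*√9793 ≈ 197.92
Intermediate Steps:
√(39174 + B((4*6)*c)) = √(39174 + (-2 - 4*6*0)) = √(39174 + (-2 - 24*0)) = √(39174 + (-2 - 1*0)) = √(39174 + (-2 + 0)) = √(39174 - 2) = √39172 = 2*√9793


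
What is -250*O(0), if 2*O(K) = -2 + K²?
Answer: 250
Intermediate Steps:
O(K) = -1 + K²/2 (O(K) = (-2 + K²)/2 = -1 + K²/2)
-250*O(0) = -250*(-1 + (½)*0²) = -250*(-1 + (½)*0) = -250*(-1 + 0) = -250*(-1) = 250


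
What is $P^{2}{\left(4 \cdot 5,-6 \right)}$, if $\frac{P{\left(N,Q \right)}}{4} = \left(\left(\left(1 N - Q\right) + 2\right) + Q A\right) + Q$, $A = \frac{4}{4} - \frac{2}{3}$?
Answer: $6400$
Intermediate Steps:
$A = \frac{1}{3}$ ($A = 4 \cdot \frac{1}{4} - \frac{2}{3} = 1 - \frac{2}{3} = \frac{1}{3} \approx 0.33333$)
$P{\left(N,Q \right)} = 8 + 4 N + \frac{4 Q}{3}$ ($P{\left(N,Q \right)} = 4 \left(\left(\left(\left(1 N - Q\right) + 2\right) + Q \frac{1}{3}\right) + Q\right) = 4 \left(\left(\left(\left(N - Q\right) + 2\right) + \frac{Q}{3}\right) + Q\right) = 4 \left(\left(\left(2 + N - Q\right) + \frac{Q}{3}\right) + Q\right) = 4 \left(\left(2 + N - \frac{2 Q}{3}\right) + Q\right) = 4 \left(2 + N + \frac{Q}{3}\right) = 8 + 4 N + \frac{4 Q}{3}$)
$P^{2}{\left(4 \cdot 5,-6 \right)} = \left(8 + 4 \cdot 4 \cdot 5 + \frac{4}{3} \left(-6\right)\right)^{2} = \left(8 + 4 \cdot 20 - 8\right)^{2} = \left(8 + 80 - 8\right)^{2} = 80^{2} = 6400$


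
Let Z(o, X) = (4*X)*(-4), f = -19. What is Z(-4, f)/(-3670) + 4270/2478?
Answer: 532771/324795 ≈ 1.6403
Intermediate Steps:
Z(o, X) = -16*X
Z(-4, f)/(-3670) + 4270/2478 = -16*(-19)/(-3670) + 4270/2478 = 304*(-1/3670) + 4270*(1/2478) = -152/1835 + 305/177 = 532771/324795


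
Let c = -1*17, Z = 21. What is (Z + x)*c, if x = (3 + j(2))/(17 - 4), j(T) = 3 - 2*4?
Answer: -4607/13 ≈ -354.38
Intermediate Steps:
j(T) = -5 (j(T) = 3 - 8 = -5)
x = -2/13 (x = (3 - 5)/(17 - 4) = -2/13 ≈ -0.15385)
c = -17
(Z + x)*c = (21 - 2/13)*(-17) = (271/13)*(-17) = -4607/13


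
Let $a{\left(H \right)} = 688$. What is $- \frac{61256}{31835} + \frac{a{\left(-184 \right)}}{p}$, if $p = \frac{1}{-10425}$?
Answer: $- \frac{228333415256}{31835} \approx -7.1724 \cdot 10^{6}$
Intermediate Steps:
$p = - \frac{1}{10425} \approx -9.5923 \cdot 10^{-5}$
$- \frac{61256}{31835} + \frac{a{\left(-184 \right)}}{p} = - \frac{61256}{31835} + \frac{688}{- \frac{1}{10425}} = \left(-61256\right) \frac{1}{31835} + 688 \left(-10425\right) = - \frac{61256}{31835} - 7172400 = - \frac{228333415256}{31835}$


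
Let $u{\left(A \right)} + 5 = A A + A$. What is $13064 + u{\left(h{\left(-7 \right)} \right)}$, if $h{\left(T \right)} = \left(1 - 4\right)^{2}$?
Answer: $13149$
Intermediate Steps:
$h{\left(T \right)} = 9$ ($h{\left(T \right)} = \left(-3\right)^{2} = 9$)
$u{\left(A \right)} = -5 + A + A^{2}$ ($u{\left(A \right)} = -5 + \left(A A + A\right) = -5 + \left(A^{2} + A\right) = -5 + \left(A + A^{2}\right) = -5 + A + A^{2}$)
$13064 + u{\left(h{\left(-7 \right)} \right)} = 13064 + \left(-5 + 9 + 9^{2}\right) = 13064 + \left(-5 + 9 + 81\right) = 13064 + 85 = 13149$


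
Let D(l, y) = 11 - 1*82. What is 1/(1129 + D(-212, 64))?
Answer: 1/1058 ≈ 0.00094518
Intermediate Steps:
D(l, y) = -71 (D(l, y) = 11 - 82 = -71)
1/(1129 + D(-212, 64)) = 1/(1129 - 71) = 1/1058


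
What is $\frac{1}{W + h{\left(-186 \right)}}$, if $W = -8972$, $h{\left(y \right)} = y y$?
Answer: $\frac{1}{25624} \approx 3.9026 \cdot 10^{-5}$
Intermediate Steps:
$h{\left(y \right)} = y^{2}$
$\frac{1}{W + h{\left(-186 \right)}} = \frac{1}{-8972 + \left(-186\right)^{2}} = \frac{1}{-8972 + 34596} = \frac{1}{25624}$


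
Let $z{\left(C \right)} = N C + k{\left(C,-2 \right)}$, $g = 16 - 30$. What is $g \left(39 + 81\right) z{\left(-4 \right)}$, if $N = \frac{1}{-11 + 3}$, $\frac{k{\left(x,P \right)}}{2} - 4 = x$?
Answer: $-840$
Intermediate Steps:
$k{\left(x,P \right)} = 8 + 2 x$
$N = - \frac{1}{8}$ ($N = \frac{1}{-8} = - \frac{1}{8} \approx -0.125$)
$g = -14$
$z{\left(C \right)} = 8 + \frac{15 C}{8}$ ($z{\left(C \right)} = - \frac{C}{8} + \left(8 + 2 C\right) = 8 + \frac{15 C}{8}$)
$g \left(39 + 81\right) z{\left(-4 \right)} = - 14 \left(39 + 81\right) \left(8 + \frac{15}{8} \left(-4\right)\right) = \left(-14\right) 120 \left(8 - \frac{15}{2}\right) = \left(-1680\right) \frac{1}{2} = -840$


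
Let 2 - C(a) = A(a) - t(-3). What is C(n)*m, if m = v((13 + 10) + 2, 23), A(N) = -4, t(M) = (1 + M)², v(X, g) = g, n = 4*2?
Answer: 230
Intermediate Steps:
n = 8
m = 23
C(a) = 10 (C(a) = 2 - (-4 - (1 - 3)²) = 2 - (-4 - 1*(-2)²) = 2 - (-4 - 1*4) = 2 - (-4 - 4) = 2 - 1*(-8) = 2 + 8 = 10)
C(n)*m = 10*23 = 230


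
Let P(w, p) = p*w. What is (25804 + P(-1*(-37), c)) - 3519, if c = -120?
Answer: 17845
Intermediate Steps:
(25804 + P(-1*(-37), c)) - 3519 = (25804 - (-120)*(-37)) - 3519 = (25804 - 120*37) - 3519 = (25804 - 4440) - 3519 = 21364 - 3519 = 17845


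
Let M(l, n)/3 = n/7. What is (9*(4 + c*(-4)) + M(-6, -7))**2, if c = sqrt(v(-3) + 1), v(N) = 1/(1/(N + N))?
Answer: -5391 - 2376*I*sqrt(5) ≈ -5391.0 - 5312.9*I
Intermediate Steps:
v(N) = 2*N (v(N) = 1/(1/(2*N)) = 2*N)
M(l, n) = 3*n/7 (M(l, n) = 3*(n/7) = 3*n/7)
c = I*sqrt(5) (c = sqrt(2*(-3) + 1) = sqrt(-6 + 1) = sqrt(-5) = I*sqrt(5) ≈ 2.2361*I)
(9*(4 + c*(-4)) + M(-6, -7))**2 = (9*(4 + (I*sqrt(5))*(-4)) + (3/7)*(-7))**2 = (9*(4 - 4*I*sqrt(5)) - 3)**2 = ((36 - 36*I*sqrt(5)) - 3)**2 = (33 - 36*I*sqrt(5))**2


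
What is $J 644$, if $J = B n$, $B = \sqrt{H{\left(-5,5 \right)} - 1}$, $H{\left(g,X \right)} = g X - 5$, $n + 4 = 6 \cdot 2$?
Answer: $5152 i \sqrt{31} \approx 28685.0 i$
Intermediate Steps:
$n = 8$ ($n = -4 + 6 \cdot 2 = -4 + 12 = 8$)
$H{\left(g,X \right)} = -5 + X g$ ($H{\left(g,X \right)} = X g - 5 = -5 + X g$)
$B = i \sqrt{31}$ ($B = \sqrt{\left(-5 + 5 \left(-5\right)\right) - 1} = \sqrt{\left(-5 - 25\right) - 1} = \sqrt{-30 - 1} = \sqrt{-31} = i \sqrt{31} \approx 5.5678 i$)
$J = 8 i \sqrt{31}$ ($J = i \sqrt{31} \cdot 8 = 8 i \sqrt{31} \approx 44.542 i$)
$J 644 = 8 i \sqrt{31} \cdot 644 = 5152 i \sqrt{31}$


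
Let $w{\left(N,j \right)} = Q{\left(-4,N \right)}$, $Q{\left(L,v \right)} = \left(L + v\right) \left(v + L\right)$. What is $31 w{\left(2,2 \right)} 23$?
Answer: $2852$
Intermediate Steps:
$Q{\left(L,v \right)} = \left(L + v\right)^{2}$ ($Q{\left(L,v \right)} = \left(L + v\right) \left(L + v\right) = \left(L + v\right)^{2}$)
$w{\left(N,j \right)} = \left(-4 + N\right)^{2}$
$31 w{\left(2,2 \right)} 23 = 31 \left(-4 + 2\right)^{2} \cdot 23 = 31 \left(-2\right)^{2} \cdot 23 = 31 \cdot 4 \cdot 23 = 124 \cdot 23 = 2852$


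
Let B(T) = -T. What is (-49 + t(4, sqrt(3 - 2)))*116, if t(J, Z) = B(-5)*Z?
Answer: -5104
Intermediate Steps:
t(J, Z) = 5*Z (t(J, Z) = (-1*(-5))*Z = 5*Z)
(-49 + t(4, sqrt(3 - 2)))*116 = (-49 + 5*sqrt(3 - 2))*116 = (-49 + 5*sqrt(1))*116 = (-49 + 5*1)*116 = (-49 + 5)*116 = -44*116 = -5104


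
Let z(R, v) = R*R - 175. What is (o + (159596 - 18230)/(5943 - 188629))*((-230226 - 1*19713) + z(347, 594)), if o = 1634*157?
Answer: -3039361681073955/91343 ≈ -3.3274e+10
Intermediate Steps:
z(R, v) = -175 + R² (z(R, v) = R² - 175 = -175 + R²)
o = 256538
(o + (159596 - 18230)/(5943 - 188629))*((-230226 - 1*19713) + z(347, 594)) = (256538 + (159596 - 18230)/(5943 - 188629))*((-230226 - 1*19713) + (-175 + 347²)) = (256538 + 141366/(-182686))*((-230226 - 19713) + (-175 + 120409)) = (256538 + 141366*(-1/182686))*(-249939 + 120234) = (256538 - 70683/91343)*(-129705) = (23432879851/91343)*(-129705) = -3039361681073955/91343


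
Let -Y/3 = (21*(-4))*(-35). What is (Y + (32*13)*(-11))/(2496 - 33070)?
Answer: 6698/15287 ≈ 0.43815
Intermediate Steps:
Y = -8820 (Y = -3*21*(-4)*(-35) = -(-252)*(-35) = -3*2940 = -8820)
(Y + (32*13)*(-11))/(2496 - 33070) = (-8820 + (32*13)*(-11))/(2496 - 33070) = (-8820 + 416*(-11))/(-30574) = (-8820 - 4576)*(-1/30574) = -13396*(-1/30574) = 6698/15287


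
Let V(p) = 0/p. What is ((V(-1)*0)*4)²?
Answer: 0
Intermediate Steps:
V(p) = 0
((V(-1)*0)*4)² = ((0*0)*4)² = (0*4)² = 0² = 0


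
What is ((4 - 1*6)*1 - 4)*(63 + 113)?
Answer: -1056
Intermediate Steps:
((4 - 1*6)*1 - 4)*(63 + 113) = ((4 - 6)*1 - 4)*176 = (-2*1 - 4)*176 = (-2 - 4)*176 = -6*176 = -1056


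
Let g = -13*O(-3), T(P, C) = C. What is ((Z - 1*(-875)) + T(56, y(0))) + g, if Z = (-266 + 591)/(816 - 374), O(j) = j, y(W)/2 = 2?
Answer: 31237/34 ≈ 918.74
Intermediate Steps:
y(W) = 4 (y(W) = 2*2 = 4)
Z = 25/34 (Z = 325/442 = 325*(1/442) = 25/34 ≈ 0.73529)
g = 39 (g = -13*(-3) = 39)
((Z - 1*(-875)) + T(56, y(0))) + g = ((25/34 - 1*(-875)) + 4) + 39 = ((25/34 + 875) + 4) + 39 = (29775/34 + 4) + 39 = 29911/34 + 39 = 31237/34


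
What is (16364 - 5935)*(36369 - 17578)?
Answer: 195971339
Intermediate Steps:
(16364 - 5935)*(36369 - 17578) = 10429*18791 = 195971339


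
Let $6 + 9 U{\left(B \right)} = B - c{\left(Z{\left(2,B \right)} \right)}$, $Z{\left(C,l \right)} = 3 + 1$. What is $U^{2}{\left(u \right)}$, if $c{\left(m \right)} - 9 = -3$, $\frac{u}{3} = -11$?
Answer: $25$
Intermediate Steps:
$Z{\left(C,l \right)} = 4$
$u = -33$ ($u = 3 \left(-11\right) = -33$)
$c{\left(m \right)} = 6$ ($c{\left(m \right)} = 9 - 3 = 6$)
$U{\left(B \right)} = - \frac{4}{3} + \frac{B}{9}$ ($U{\left(B \right)} = - \frac{2}{3} + \frac{B - 6}{9} = - \frac{2}{3} + \frac{-6 + B}{9} = - \frac{2}{3} + \left(- \frac{2}{3} + \frac{B}{9}\right) = - \frac{4}{3} + \frac{B}{9}$)
$U^{2}{\left(u \right)} = \left(- \frac{4}{3} + \frac{1}{9} \left(-33\right)\right)^{2} = \left(- \frac{4}{3} - \frac{11}{3}\right)^{2} = \left(-5\right)^{2} = 25$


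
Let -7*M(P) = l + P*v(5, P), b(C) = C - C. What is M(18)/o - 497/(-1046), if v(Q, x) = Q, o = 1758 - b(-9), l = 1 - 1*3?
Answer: 3012017/6436038 ≈ 0.46799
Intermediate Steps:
b(C) = 0
l = -2 (l = 1 - 3 = -2)
o = 1758 (o = 1758 - 1*0 = 1758 + 0 = 1758)
M(P) = 2/7 - 5*P/7 (M(P) = -(-2 + P*5)/7 = -(-2 + 5*P)/7 = 2/7 - 5*P/7)
M(18)/o - 497/(-1046) = (2/7 - 5/7*18)/1758 - 497/(-1046) = (2/7 - 90/7)*(1/1758) - 497*(-1/1046) = -88/7*1/1758 + 497/1046 = -44/6153 + 497/1046 = 3012017/6436038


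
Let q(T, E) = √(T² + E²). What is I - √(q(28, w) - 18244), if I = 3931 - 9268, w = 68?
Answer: -5337 - 2*I*√(4561 - 13*√2) ≈ -5337.0 - 134.8*I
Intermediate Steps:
q(T, E) = √(E² + T²)
I = -5337
I - √(q(28, w) - 18244) = -5337 - √(√(68² + 28²) - 18244) = -5337 - √(√(4624 + 784) - 18244) = -5337 - √(√5408 - 18244) = -5337 - √(52*√2 - 18244) = -5337 - √(-18244 + 52*√2)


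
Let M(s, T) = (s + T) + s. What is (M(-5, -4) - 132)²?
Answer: 21316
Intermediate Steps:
M(s, T) = T + 2*s (M(s, T) = (T + s) + s = T + 2*s)
(M(-5, -4) - 132)² = ((-4 + 2*(-5)) - 132)² = ((-4 - 10) - 132)² = (-14 - 132)² = (-146)² = 21316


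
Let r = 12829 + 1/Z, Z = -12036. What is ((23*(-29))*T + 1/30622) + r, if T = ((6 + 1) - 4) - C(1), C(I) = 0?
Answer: 1995418436995/184283196 ≈ 10828.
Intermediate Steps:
r = 154409843/12036 (r = 12829 + 1/(-12036) = 12829 - 1/12036 = 154409843/12036 ≈ 12829.)
T = 3 (T = ((6 + 1) - 4) - 1*0 = (7 - 4) + 0 = 3 + 0 = 3)
((23*(-29))*T + 1/30622) + r = ((23*(-29))*3 + 1/30622) + 154409843/12036 = (-667*3 + 1/30622) + 154409843/12036 = (-2001 + 1/30622) + 154409843/12036 = -61274621/30622 + 154409843/12036 = 1995418436995/184283196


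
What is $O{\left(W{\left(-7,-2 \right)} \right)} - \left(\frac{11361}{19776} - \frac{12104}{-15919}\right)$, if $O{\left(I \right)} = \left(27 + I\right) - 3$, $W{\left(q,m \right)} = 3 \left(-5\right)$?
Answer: $\frac{804367611}{104938048} \approx 7.6652$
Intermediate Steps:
$W{\left(q,m \right)} = -15$
$O{\left(I \right)} = 24 + I$ ($O{\left(I \right)} = \left(27 + I\right) - 3 = 24 + I$)
$O{\left(W{\left(-7,-2 \right)} \right)} - \left(\frac{11361}{19776} - \frac{12104}{-15919}\right) = \left(24 - 15\right) - \left(\frac{11361}{19776} - \frac{12104}{-15919}\right) = 9 - \left(11361 \cdot \frac{1}{19776} - - \frac{12104}{15919}\right) = 9 - \left(\frac{3787}{6592} + \frac{12104}{15919}\right) = 9 - \frac{140074821}{104938048} = \frac{804367611}{104938048}$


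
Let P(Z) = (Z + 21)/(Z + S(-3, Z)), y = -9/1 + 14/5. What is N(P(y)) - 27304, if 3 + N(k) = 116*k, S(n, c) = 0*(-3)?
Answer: -855101/31 ≈ -27584.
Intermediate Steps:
S(n, c) = 0
y = -31/5 (y = -9*1 + 14*(1/5) = -9 + 14/5 = -31/5 ≈ -6.2000)
P(Z) = (21 + Z)/Z (P(Z) = (Z + 21)/(Z + 0) = (21 + Z)/Z)
N(k) = -3 + 116*k
N(P(y)) - 27304 = (-3 + 116*((21 - 31/5)/(-31/5))) - 27304 = (-3 + 116*(-5/31*74/5)) - 27304 = (-3 + 116*(-74/31)) - 27304 = (-3 - 8584/31) - 27304 = -8677/31 - 27304 = -855101/31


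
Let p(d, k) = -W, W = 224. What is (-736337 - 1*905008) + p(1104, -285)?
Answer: -1641569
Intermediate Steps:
p(d, k) = -224 (p(d, k) = -1*224 = -224)
(-736337 - 1*905008) + p(1104, -285) = (-736337 - 1*905008) - 224 = (-736337 - 905008) - 224 = -1641345 - 224 = -1641569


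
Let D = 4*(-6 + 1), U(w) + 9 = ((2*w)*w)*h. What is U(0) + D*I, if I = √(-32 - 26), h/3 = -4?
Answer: -9 - 20*I*√58 ≈ -9.0 - 152.32*I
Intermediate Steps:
h = -12 (h = 3*(-4) = -12)
U(w) = -9 - 24*w² (U(w) = -9 + ((2*w)*w)*(-12) = -9 + (2*w²)*(-12) = -9 - 24*w²)
I = I*√58 (I = √(-58) = I*√58 ≈ 7.6158*I)
D = -20 (D = 4*(-5) = -20)
U(0) + D*I = (-9 - 24*0²) - 20*I*√58 = (-9 - 24*0) - 20*I*√58 = (-9 + 0) - 20*I*√58 = -9 - 20*I*√58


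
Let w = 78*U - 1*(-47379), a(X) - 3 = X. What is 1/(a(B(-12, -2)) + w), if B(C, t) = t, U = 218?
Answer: 1/64384 ≈ 1.5532e-5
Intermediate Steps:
a(X) = 3 + X
w = 64383 (w = 78*218 - 1*(-47379) = 17004 + 47379 = 64383)
1/(a(B(-12, -2)) + w) = 1/((3 - 2) + 64383) = 1/(1 + 64383) = 1/64384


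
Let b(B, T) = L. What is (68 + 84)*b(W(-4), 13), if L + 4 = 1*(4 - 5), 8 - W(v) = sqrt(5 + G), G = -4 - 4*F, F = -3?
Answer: -760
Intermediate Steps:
G = 8 (G = -4 - 4*(-3) = -4 + 12 = 8)
W(v) = 8 - sqrt(13) (W(v) = 8 - sqrt(5 + 8) = 8 - sqrt(13))
L = -5 (L = -4 + 1*(4 - 5) = -4 + 1*(-1) = -4 - 1 = -5)
b(B, T) = -5
(68 + 84)*b(W(-4), 13) = (68 + 84)*(-5) = 152*(-5) = -760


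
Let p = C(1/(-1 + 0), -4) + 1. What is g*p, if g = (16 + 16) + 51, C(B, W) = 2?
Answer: 249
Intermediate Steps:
g = 83 (g = 32 + 51 = 83)
p = 3 (p = 2 + 1 = 3)
g*p = 83*3 = 249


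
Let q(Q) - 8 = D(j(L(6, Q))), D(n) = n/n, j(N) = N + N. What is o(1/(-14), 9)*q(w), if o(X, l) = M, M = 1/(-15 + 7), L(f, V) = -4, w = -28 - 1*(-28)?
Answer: -9/8 ≈ -1.1250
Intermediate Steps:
w = 0 (w = -28 + 28 = 0)
M = -⅛ (M = 1/(-8) = -⅛ ≈ -0.12500)
j(N) = 2*N
o(X, l) = -⅛
D(n) = 1
q(Q) = 9 (q(Q) = 8 + 1 = 9)
o(1/(-14), 9)*q(w) = -⅛*9 = -9/8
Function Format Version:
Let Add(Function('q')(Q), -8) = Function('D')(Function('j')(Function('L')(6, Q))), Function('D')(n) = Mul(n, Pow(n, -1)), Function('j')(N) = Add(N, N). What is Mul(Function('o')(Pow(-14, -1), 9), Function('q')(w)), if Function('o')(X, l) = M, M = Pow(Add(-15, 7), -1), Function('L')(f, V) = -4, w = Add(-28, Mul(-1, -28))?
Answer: Rational(-9, 8) ≈ -1.1250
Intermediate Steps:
w = 0 (w = Add(-28, 28) = 0)
M = Rational(-1, 8) (M = Pow(-8, -1) = Rational(-1, 8) ≈ -0.12500)
Function('j')(N) = Mul(2, N)
Function('o')(X, l) = Rational(-1, 8)
Function('D')(n) = 1
Function('q')(Q) = 9 (Function('q')(Q) = Add(8, 1) = 9)
Mul(Function('o')(Pow(-14, -1), 9), Function('q')(w)) = Mul(Rational(-1, 8), 9) = Rational(-9, 8)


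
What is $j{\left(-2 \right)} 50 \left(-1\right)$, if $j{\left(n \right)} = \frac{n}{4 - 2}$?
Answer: $50$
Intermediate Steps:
$j{\left(n \right)} = \frac{n}{2}$
$j{\left(-2 \right)} 50 \left(-1\right) = \frac{1}{2} \left(-2\right) 50 \left(-1\right) = \left(-1\right) 50 \left(-1\right) = \left(-50\right) \left(-1\right) = 50$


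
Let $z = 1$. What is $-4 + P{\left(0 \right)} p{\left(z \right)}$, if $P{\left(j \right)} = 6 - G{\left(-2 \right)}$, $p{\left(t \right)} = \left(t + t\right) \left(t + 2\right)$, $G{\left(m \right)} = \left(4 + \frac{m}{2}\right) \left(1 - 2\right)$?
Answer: $50$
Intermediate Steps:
$G{\left(m \right)} = -4 - \frac{m}{2}$ ($G{\left(m \right)} = \left(4 + m \frac{1}{2}\right) \left(-1\right) = \left(4 + \frac{m}{2}\right) \left(-1\right) = -4 - \frac{m}{2}$)
$p{\left(t \right)} = 2 t \left(2 + t\right)$
$P{\left(j \right)} = 9$ ($P{\left(j \right)} = 6 - \left(-4 - -1\right) = 6 - \left(-4 + 1\right) = 6 - -3 = 6 + 3 = 9$)
$-4 + P{\left(0 \right)} p{\left(z \right)} = -4 + 9 \cdot 2 \cdot 1 \left(2 + 1\right) = -4 + 9 \cdot 2 \cdot 1 \cdot 3 = -4 + 9 \cdot 6 = -4 + 54 = 50$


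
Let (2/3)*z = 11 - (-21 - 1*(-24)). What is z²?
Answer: 144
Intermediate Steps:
z = 12 (z = 3*(11 - (-21 - 1*(-24)))/2 = 3*(11 - (-21 + 24))/2 = 3*(11 - 1*3)/2 = 3*(11 - 3)/2 = (3/2)*8 = 12)
z² = 12² = 144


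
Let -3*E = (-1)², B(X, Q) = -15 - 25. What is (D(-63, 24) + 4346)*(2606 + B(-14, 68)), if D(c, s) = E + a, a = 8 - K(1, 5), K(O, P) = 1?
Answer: 33506828/3 ≈ 1.1169e+7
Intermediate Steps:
B(X, Q) = -40
a = 7 (a = 8 - 1*1 = 8 - 1 = 7)
E = -⅓ (E = -⅓*(-1)² = -⅓*1 = -⅓ ≈ -0.33333)
D(c, s) = 20/3 (D(c, s) = -⅓ + 7 = 20/3)
(D(-63, 24) + 4346)*(2606 + B(-14, 68)) = (20/3 + 4346)*(2606 - 40) = (13058/3)*2566 = 33506828/3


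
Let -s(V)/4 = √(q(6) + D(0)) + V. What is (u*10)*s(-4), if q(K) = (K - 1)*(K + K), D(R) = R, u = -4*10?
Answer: -6400 + 3200*√15 ≈ 5993.5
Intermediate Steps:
u = -40
q(K) = 2*K*(-1 + K) (q(K) = (-1 + K)*(2*K) = 2*K*(-1 + K))
s(V) = -8*√15 - 4*V (s(V) = -4*(√(2*6*(-1 + 6) + 0) + V) = -4*(√(2*6*5 + 0) + V) = -4*(√(60 + 0) + V) = -4*(√60 + V) = -4*(2*√15 + V) = -4*(V + 2*√15) = -8*√15 - 4*V)
(u*10)*s(-4) = (-40*10)*(-8*√15 - 4*(-4)) = -400*(-8*√15 + 16) = -400*(16 - 8*√15) = -6400 + 3200*√15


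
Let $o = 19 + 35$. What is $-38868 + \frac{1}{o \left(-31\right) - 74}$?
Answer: $- \frac{67941265}{1748} \approx -38868.0$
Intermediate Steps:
$o = 54$
$-38868 + \frac{1}{o \left(-31\right) - 74} = -38868 + \frac{1}{54 \left(-31\right) - 74} = -38868 + \frac{1}{-1674 - 74} = -38868 + \frac{1}{-1748} = -38868 - \frac{1}{1748} = - \frac{67941265}{1748}$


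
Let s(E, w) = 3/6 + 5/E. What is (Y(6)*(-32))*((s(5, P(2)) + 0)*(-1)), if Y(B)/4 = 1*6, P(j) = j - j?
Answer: 1152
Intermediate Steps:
P(j) = 0
Y(B) = 24 (Y(B) = 4*(1*6) = 4*6 = 24)
s(E, w) = ½ + 5/E (s(E, w) = 3*(⅙) + 5/E = ½ + 5/E)
(Y(6)*(-32))*((s(5, P(2)) + 0)*(-1)) = (24*(-32))*(((½)*(10 + 5)/5 + 0)*(-1)) = -768*((½)*(⅕)*15 + 0)*(-1) = -768*(3/2 + 0)*(-1) = -1152*(-1) = -768*(-3/2) = 1152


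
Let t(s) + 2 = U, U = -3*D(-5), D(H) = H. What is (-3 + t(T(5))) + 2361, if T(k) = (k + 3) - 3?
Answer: 2371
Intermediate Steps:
T(k) = k (T(k) = (3 + k) - 3 = k)
U = 15 (U = -3*(-5) = 15)
t(s) = 13 (t(s) = -2 + 15 = 13)
(-3 + t(T(5))) + 2361 = (-3 + 13) + 2361 = 10 + 2361 = 2371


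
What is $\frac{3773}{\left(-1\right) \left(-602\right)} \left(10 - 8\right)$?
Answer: $\frac{539}{43} \approx 12.535$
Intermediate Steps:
$\frac{3773}{\left(-1\right) \left(-602\right)} \left(10 - 8\right) = \frac{3773}{602} \cdot 2 = 3773 \cdot \frac{1}{602} \cdot 2 = \frac{539}{86} \cdot 2 = \frac{539}{43}$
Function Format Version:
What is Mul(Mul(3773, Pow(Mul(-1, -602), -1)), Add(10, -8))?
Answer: Rational(539, 43) ≈ 12.535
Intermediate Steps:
Mul(Mul(3773, Pow(Mul(-1, -602), -1)), Add(10, -8)) = Mul(Mul(3773, Pow(602, -1)), 2) = Mul(Mul(3773, Rational(1, 602)), 2) = Mul(Rational(539, 86), 2) = Rational(539, 43)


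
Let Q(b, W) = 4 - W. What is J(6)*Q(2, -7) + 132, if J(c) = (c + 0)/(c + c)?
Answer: 275/2 ≈ 137.50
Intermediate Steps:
J(c) = ½ (J(c) = c/((2*c)) = c*(1/(2*c)) = ½)
J(6)*Q(2, -7) + 132 = (4 - 1*(-7))/2 + 132 = (4 + 7)/2 + 132 = (½)*11 + 132 = 11/2 + 132 = 275/2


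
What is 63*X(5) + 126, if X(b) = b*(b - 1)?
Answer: 1386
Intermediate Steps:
X(b) = b*(-1 + b)
63*X(5) + 126 = 63*(5*(-1 + 5)) + 126 = 63*(5*4) + 126 = 63*20 + 126 = 1260 + 126 = 1386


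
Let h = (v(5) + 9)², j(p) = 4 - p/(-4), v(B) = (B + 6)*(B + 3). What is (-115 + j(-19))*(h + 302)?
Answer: -4496193/4 ≈ -1.1240e+6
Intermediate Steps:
v(B) = (3 + B)*(6 + B) (v(B) = (6 + B)*(3 + B) = (3 + B)*(6 + B))
j(p) = 4 + p/4 (j(p) = 4 - p*(-1)/4 = 4 - (-1)*p/4 = 4 + p/4)
h = 9409 (h = ((18 + 5² + 9*5) + 9)² = ((18 + 25 + 45) + 9)² = (88 + 9)² = 97² = 9409)
(-115 + j(-19))*(h + 302) = (-115 + (4 + (¼)*(-19)))*(9409 + 302) = (-115 + (4 - 19/4))*9711 = (-115 - ¾)*9711 = -463/4*9711 = -4496193/4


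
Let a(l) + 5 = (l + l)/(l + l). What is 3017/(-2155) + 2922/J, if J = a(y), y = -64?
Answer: -7319/10 ≈ -731.90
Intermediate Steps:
a(l) = -4 (a(l) = -5 + (l + l)/(l + l) = -5 + (2*l)/((2*l)) = -5 + (2*l)*(1/(2*l)) = -5 + 1 = -4)
J = -4
3017/(-2155) + 2922/J = 3017/(-2155) + 2922/(-4) = 3017*(-1/2155) + 2922*(-¼) = -7/5 - 1461/2 = -7319/10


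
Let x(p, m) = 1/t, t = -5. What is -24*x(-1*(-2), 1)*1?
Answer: 24/5 ≈ 4.8000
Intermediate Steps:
x(p, m) = -⅕ (x(p, m) = 1/(-5) = -⅕)
-24*x(-1*(-2), 1)*1 = -24*(-⅕)*1 = (24/5)*1 = 24/5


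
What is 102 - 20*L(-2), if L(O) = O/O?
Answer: 82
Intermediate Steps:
L(O) = 1
102 - 20*L(-2) = 102 - 20*1 = 102 - 20 = 82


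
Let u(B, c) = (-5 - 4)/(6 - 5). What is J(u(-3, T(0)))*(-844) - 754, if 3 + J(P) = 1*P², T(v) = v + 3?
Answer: -66586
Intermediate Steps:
T(v) = 3 + v
u(B, c) = -9 (u(B, c) = -9/1 = -9*1 = -9)
J(P) = -3 + P² (J(P) = -3 + 1*P² = -3 + P²)
J(u(-3, T(0)))*(-844) - 754 = (-3 + (-9)²)*(-844) - 754 = (-3 + 81)*(-844) - 754 = 78*(-844) - 754 = -65832 - 754 = -66586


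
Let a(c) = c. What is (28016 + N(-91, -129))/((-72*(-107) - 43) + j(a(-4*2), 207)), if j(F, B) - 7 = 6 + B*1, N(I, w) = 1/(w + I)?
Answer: 6163519/1733820 ≈ 3.5549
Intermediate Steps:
N(I, w) = 1/(I + w)
j(F, B) = 13 + B (j(F, B) = 7 + (6 + B*1) = 7 + (6 + B) = 13 + B)
(28016 + N(-91, -129))/((-72*(-107) - 43) + j(a(-4*2), 207)) = (28016 + 1/(-91 - 129))/((-72*(-107) - 43) + (13 + 207)) = (28016 + 1/(-220))/((7704 - 43) + 220) = (28016 - 1/220)/(7661 + 220) = (6163519/220)/7881 = (6163519/220)*(1/7881) = 6163519/1733820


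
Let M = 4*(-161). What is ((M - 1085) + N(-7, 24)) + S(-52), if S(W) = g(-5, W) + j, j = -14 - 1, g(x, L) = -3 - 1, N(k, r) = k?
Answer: -1755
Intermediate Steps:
g(x, L) = -4
M = -644
j = -15
S(W) = -19 (S(W) = -4 - 15 = -19)
((M - 1085) + N(-7, 24)) + S(-52) = ((-644 - 1085) - 7) - 19 = (-1729 - 7) - 19 = -1736 - 19 = -1755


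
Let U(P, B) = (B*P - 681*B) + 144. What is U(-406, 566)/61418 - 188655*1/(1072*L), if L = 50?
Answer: -4455606559/329200480 ≈ -13.535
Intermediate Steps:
U(P, B) = 144 - 681*B + B*P (U(P, B) = (-681*B + B*P) + 144 = 144 - 681*B + B*P)
U(-406, 566)/61418 - 188655*1/(1072*L) = (144 - 681*566 + 566*(-406))/61418 - 188655/((50*4)*268) = (144 - 385446 - 229796)*(1/61418) - 188655/(200*268) = -615098*1/61418 - 188655/53600 = -307549/30709 - 188655*1/53600 = -307549/30709 - 37731/10720 = -4455606559/329200480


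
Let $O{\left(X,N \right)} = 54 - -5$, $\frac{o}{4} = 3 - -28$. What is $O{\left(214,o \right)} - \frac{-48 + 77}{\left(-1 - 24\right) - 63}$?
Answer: $\frac{5221}{88} \approx 59.33$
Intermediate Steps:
$o = 124$ ($o = 4 \left(3 - -28\right) = 4 \left(3 + 28\right) = 4 \cdot 31 = 124$)
$O{\left(X,N \right)} = 59$ ($O{\left(X,N \right)} = 54 + 5 = 59$)
$O{\left(214,o \right)} - \frac{-48 + 77}{\left(-1 - 24\right) - 63} = 59 - \frac{-48 + 77}{\left(-1 - 24\right) - 63} = 59 - \frac{29}{-25 - 63} = 59 - \frac{29}{-88} = 59 - 29 \left(- \frac{1}{88}\right) = 59 - - \frac{29}{88} = 59 + \frac{29}{88} = \frac{5221}{88}$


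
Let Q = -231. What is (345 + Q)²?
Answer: 12996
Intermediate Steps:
(345 + Q)² = (345 - 231)² = 114² = 12996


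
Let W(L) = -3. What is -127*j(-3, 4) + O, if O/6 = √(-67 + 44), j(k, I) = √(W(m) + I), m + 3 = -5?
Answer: -127 + 6*I*√23 ≈ -127.0 + 28.775*I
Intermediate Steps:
m = -8 (m = -3 - 5 = -8)
j(k, I) = √(-3 + I)
O = 6*I*√23 (O = 6*√(-67 + 44) = 6*√(-23) = 6*(I*√23) = 6*I*√23 ≈ 28.775*I)
-127*j(-3, 4) + O = -127*√(-3 + 4) + 6*I*√23 = -127*√1 + 6*I*√23 = -127*1 + 6*I*√23 = -127 + 6*I*√23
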